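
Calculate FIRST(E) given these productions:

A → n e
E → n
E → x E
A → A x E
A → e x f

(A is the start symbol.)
From E → n:
  - n is a terminal: add 'n' and stop
From E → x E:
  - x is a terminal: add 'x' and stop

Collecting: FIRST(E) = { 'n', 'x' }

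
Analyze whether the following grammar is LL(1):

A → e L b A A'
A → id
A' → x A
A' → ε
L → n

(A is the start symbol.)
No. Predict set conflict for A': { 'x' }

A grammar is LL(1) if for each non-terminal N with multiple productions, the predict sets of those productions are pairwise disjoint, where PREDICT(N → α) = (FIRST(α) \ {ε}) ∪ (FOLLOW(N) if α ⇒* ε).

Relevant sets:
  FOLLOW(A') = { $, 'x' }

For A:
  PREDICT(A → e L b A A') = { 'e' }
  PREDICT(A → id) = { 'id' }
For A':
  PREDICT(A' → x A) = { 'x' }
  PREDICT(A' → ε) = { $, 'x' }
L has a single production, so nothing to check there.

Conflict found: Predict set conflict for A': { 'x' }
The grammar is NOT LL(1).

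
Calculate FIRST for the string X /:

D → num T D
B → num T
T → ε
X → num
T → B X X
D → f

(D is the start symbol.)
FIRST sets of the non-terminals involved (from the grammar, by fixed-point iteration):
  FIRST(X) = { 'num' }

To compute FIRST(X /), process the symbols left to right:
Symbol X is a non-terminal. Add FIRST(X) \ {ε} = { 'num' }
X is not nullable (ε ∉ FIRST(X)), so stop here.
FIRST(X /) = { 'num' }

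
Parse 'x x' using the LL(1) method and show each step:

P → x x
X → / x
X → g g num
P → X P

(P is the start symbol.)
Stack is shown with the top on the left.

Stack  Input  Action
--------------------
P $    x x $  output P → x x
x x $  x x $  match 'x'
x $    x $    match 'x'
$      $      accept

The string is accepted.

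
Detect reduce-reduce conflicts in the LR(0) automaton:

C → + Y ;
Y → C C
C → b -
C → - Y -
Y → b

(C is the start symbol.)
A reduce-reduce conflict occurs when an LR(0) state has two complete items [A → α .] and [B → β .] — both call for a reduction, and with no lookahead the parser cannot choose between them.

Augment with C' → C and build the canonical LR(0) collection (I0 = CLOSURE({[C' → . C]}), then GOTO on every symbol after a dot until no new states appear). It has 13 states:
  I0: { [C → . + Y ;], [C → . - Y -], [C → . b -], [C' → . C] }  — shift
  I1: { [C → + . Y ;], [C → . + Y ;], [C → . - Y -], [C → . b -], [Y → . C C], [Y → . b] }  — shift
  I2: { [C → - . Y -], [C → . + Y ;], [C → . - Y -], [C → . b -], [Y → . C C], [Y → . b] }  — shift
  I3: { [C' → C .] }  — accept
  I4: { [C → b . -] }  — shift
  I5: { [C → b - .] }  — reduce
  I6: { [C → . + Y ;], [C → . - Y -], [C → . b -], [Y → C . C] }  — shift
  I7: { [C → - Y . -] }  — shift
  I8: { [C → b . -], [Y → b .] }  — shift, reduce
  I9: { [C → - Y - .] }  — reduce
  I10: { [Y → C C .] }  — reduce
  I11: { [C → + Y . ;] }  — shift
  I12: { [C → + Y ; .] }  — reduce

No state contains more than one complete item.

Answer: No reduce-reduce conflicts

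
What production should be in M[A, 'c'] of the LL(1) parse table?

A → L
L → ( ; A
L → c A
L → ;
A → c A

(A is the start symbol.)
To find M[A, 'c'], we find productions for A where 'c' is in the predict set (PREDICT(N → α) = (FIRST(α) \ {ε}) ∪ (FOLLOW(N) if α ⇒* ε)).

Relevant sets:
  FIRST(L) = { '(', ';', 'c' }

A → L: PREDICT = { '(', ';', 'c' }
  'c' is in predict set, so this production goes in M[A, 'c']
A → c A: PREDICT = { 'c' }
  'c' is in predict set, so this production goes in M[A, 'c']

M[A, 'c'] = A → L, A → c A  (a multiply-defined cell — the grammar is not LL(1))

Answer: A → L, A → c A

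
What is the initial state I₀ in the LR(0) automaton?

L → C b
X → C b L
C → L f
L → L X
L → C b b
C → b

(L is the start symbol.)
{ [C → . L f], [C → . b], [L → . C b b], [L → . C b], [L → . L X], [L' → . L] }

First, augment the grammar with L' → L
I₀ = CLOSURE({ [L' → . L] }):
  [L' → . L] has the dot before L: add [L → . C b], [L → . L X], [L → . C b b]
  [L → . C b] has the dot before C: add [C → . L f], [C → . b]
No further items can be added.

I₀ = { [C → . L f], [C → . b], [L → . C b b], [L → . C b], [L → . L X], [L' → . L] }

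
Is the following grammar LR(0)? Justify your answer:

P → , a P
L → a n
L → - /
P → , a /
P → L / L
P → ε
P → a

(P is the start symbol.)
No. Shift-reduce conflict between [P → .] and [L → . - /]

A grammar is LR(0) if no state in the canonical LR(0) collection has:
  - both a shift item (dot before a terminal) and a complete item (shift-reduce conflict), or
  - two or more complete items (reduce-reduce conflict; the accept item [P' → P .] counts as a complete item here).

Augment with P' → P and build the canonical LR(0) collection (I0 = CLOSURE({[P' → . P]}), then GOTO on every symbol after a dot until no new states appear). It has 14 states:
  I0: { [L → . - /], [L → . a n], [P → . , a /], [P → . , a P], [P → . L / L], [P → . a], [P → .], [P' → . P] }  — shift, reduce
  I1: { [P → , . a /], [P → , . a P] }  — shift
  I2: { [L → - . /] }  — shift
  I3: { [P → L . / L] }  — shift
  I4: { [P' → P .] }  — accept
  I5: { [L → a . n], [P → a .] }  — shift, reduce
  I6: { [L → a n .] }  — reduce
  I7: { [L → . - /], [L → . a n], [P → L / . L] }  — shift
  I8: { [P → L / L .] }  — reduce
  I9: { [L → a . n] }  — shift
  I10: { [L → - / .] }  — reduce
  I11: { [L → . - /], [L → . a n], [P → , a . /], [P → , a . P], [P → . , a /], [P → . , a P], [P → . L / L], [P → . a], [P → .] }  — shift, reduce
  I12: { [P → , a / .] }  — reduce
  I13: { [P → , a P .] }  — reduce

Conflict in state I0:
  Shift-reduce conflict between [P → .] and [L → . - /]
So the grammar is NOT LR(0).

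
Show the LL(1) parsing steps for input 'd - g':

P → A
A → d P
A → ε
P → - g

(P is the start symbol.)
LL(1) parsing maintains a stack (initially the start symbol over $) and the input. At each step: if the stack top is a terminal, match it against the current input token; if it is a non-terminal N, replace it with the RHS of M[N, lookahead] (the unique production whose predict set contains the lookahead).

Stack is shown with the top on the left.

Stack  Input    Action
----------------------
P $    d - g $  output P → A
A $    d - g $  output A → d P
d P $  d - g $  match 'd'
P $    - g $    output P → - g
- g $  - g $    match '-'
g $    g $      match 'g'
$      $        accept

The string is accepted.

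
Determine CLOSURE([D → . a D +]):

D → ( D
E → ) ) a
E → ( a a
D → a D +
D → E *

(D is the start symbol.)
Start with: [D → . a D +]
The dot precedes the terminal a, so nothing is added.

CLOSURE = { [D → . a D +] }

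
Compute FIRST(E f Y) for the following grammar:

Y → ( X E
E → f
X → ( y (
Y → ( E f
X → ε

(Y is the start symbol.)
{ 'f' }

FIRST sets of the non-terminals involved (from the grammar, by fixed-point iteration):
  FIRST(E) = { 'f' }

To compute FIRST(E f Y), process the symbols left to right:
Symbol E is a non-terminal. Add FIRST(E) \ {ε} = { 'f' }
E is not nullable (ε ∉ FIRST(E)), so stop here.
FIRST(E f Y) = { 'f' }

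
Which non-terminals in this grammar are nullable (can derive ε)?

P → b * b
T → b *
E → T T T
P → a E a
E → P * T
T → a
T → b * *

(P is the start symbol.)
None

A non-terminal is nullable if it can derive ε (the empty string): either it has an ε-production, or it has a production whose right-hand side consists entirely of nullable non-terminals.

There are no ε-productions, so no non-terminal can derive ε.
No non-terminals are nullable.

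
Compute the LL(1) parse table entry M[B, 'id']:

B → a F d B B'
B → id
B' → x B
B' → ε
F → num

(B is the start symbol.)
B → id

To find M[B, 'id'], we find productions for B where 'id' is in the predict set (PREDICT(N → α) = (FIRST(α) \ {ε}) ∪ (FOLLOW(N) if α ⇒* ε)).

B → a F d B B': PREDICT = { 'a' }
B → id: PREDICT = { 'id' }
  'id' is in predict set, so this production goes in M[B, 'id']

M[B, 'id'] = B → id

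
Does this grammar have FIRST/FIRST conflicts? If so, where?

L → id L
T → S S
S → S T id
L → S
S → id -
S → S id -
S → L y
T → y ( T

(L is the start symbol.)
Yes. L → id L / L → S on { 'id' }; S → S T id / S → id '-' on { 'id' }; S → S T id / S → S id '-' on { 'id' }; S → S T id / S → L y on { 'id' }; S → id '-' / S → S id '-' on { 'id' }; S → id '-' / S → L y on { 'id' }; S → S id '-' / S → L y on { 'id' }

FIRST sets of the non-terminals at (or reachable through a nullable prefix from) the front of some alternative:
  FIRST(S) = { 'id' }
  FIRST(L) = { 'id' }

Productions for L:
  L → id L: FIRST = { 'id' }
  L → S: FIRST = { 'id' }
Productions for T:
  T → S S: FIRST = { 'id' }
  T → y ( T: FIRST = { 'y' }
Productions for S:
  S → S T id: FIRST = { 'id' }
  S → id -: FIRST = { 'id' }
  S → S id -: FIRST = { 'id' }
  S → L y: FIRST = { 'id' }

Conflict for L: L → id L and L → S
  Overlap: { 'id' }
Conflict for S: S → S T id and S → id -
  Overlap: { 'id' }
Conflict for S: S → S T id and S → S id -
  Overlap: { 'id' }
Conflict for S: S → S T id and S → L y
  Overlap: { 'id' }
Conflict for S: S → id - and S → S id -
  Overlap: { 'id' }
Conflict for S: S → id - and S → L y
  Overlap: { 'id' }
Conflict for S: S → S id - and S → L y
  Overlap: { 'id' }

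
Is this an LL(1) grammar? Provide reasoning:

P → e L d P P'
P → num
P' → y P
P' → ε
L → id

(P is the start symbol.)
No. Predict set conflict for P': { 'y' }

A grammar is LL(1) if for each non-terminal N with multiple productions, the predict sets of those productions are pairwise disjoint, where PREDICT(N → α) = (FIRST(α) \ {ε}) ∪ (FOLLOW(N) if α ⇒* ε).

Relevant sets:
  FOLLOW(P') = { $, 'y' }

For P:
  PREDICT(P → e L d P P') = { 'e' }
  PREDICT(P → num) = { 'num' }
For P':
  PREDICT(P' → y P) = { 'y' }
  PREDICT(P' → ε) = { $, 'y' }
L has a single production, so nothing to check there.

Conflict found: Predict set conflict for P': { 'y' }
The grammar is NOT LL(1).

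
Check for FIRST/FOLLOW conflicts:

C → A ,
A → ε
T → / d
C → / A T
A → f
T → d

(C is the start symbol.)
No FIRST/FOLLOW conflicts.

A FIRST/FOLLOW conflict occurs when a non-terminal N has a nullable alternative N → β (β ⇒* ε) and another alternative N → α with FIRST(α) ∩ FOLLOW(N) ≠ ∅: on such a lookahead the parser cannot decide between expanding α and letting N vanish via β.

Nullable non-terminals: A.

A: nullable alternative(s) A → ε; FOLLOW(A) = { ',', '/', 'd' }
  A → ε: FIRST \ {ε} = { } — this is the only nullable alternative, skip
  A → f: FIRST \ {ε} = { 'f' } — disjoint from FOLLOW(A)

C, T have no nullable alternative, so no FIRST/FOLLOW check is needed there.

No FIRST/FOLLOW conflicts found.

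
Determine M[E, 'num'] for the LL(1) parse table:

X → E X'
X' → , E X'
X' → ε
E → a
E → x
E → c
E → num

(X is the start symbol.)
E → num

To find M[E, 'num'], we find productions for E where 'num' is in the predict set (PREDICT(N → α) = (FIRST(α) \ {ε}) ∪ (FOLLOW(N) if α ⇒* ε)).

E → a: PREDICT = { 'a' }
E → x: PREDICT = { 'x' }
E → c: PREDICT = { 'c' }
E → num: PREDICT = { 'num' }
  'num' is in predict set, so this production goes in M[E, 'num']

M[E, 'num'] = E → num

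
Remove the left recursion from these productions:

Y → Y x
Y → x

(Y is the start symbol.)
Y → x Y'
Y' → x Y'
Y' → ε

Y is directly left-recursive. The standard transformation for
  A → A α₁ | ... | A α_m | β₁ | ... | β_n
is
  A  → β₁ A' | ... | β_n A'
  A' → α₁ A' | ... | α_m A' | ε

Y → x becomes Y → x Y'
Y → Y x becomes Y' → x Y'
Add Y' → ε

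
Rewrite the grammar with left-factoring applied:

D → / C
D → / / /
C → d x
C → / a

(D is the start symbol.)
D → / D'
D' → C
D' → / /
C → d x
C → / a

Left-factoring transforms A → αβ₁ | αβ₂ into A → αA' and A' → β₁ | β₂
(α is the longest common prefix among the alternatives). Repeat until
no nonterminal has two alternatives with a common prefix.

Round 1: D has alternatives sharing prefix '/'. Introduce D': D → / D'
  Add: D' → C
  Add: D' → / /

No remaining common prefixes — done.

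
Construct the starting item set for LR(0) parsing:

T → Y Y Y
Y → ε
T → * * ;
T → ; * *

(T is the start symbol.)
{ [T → . * * ;], [T → . ; * *], [T → . Y Y Y], [T' → . T], [Y → .] }

First, augment the grammar with T' → T
I₀ = CLOSURE({ [T' → . T] }):
  [T' → . T] has the dot before T: add [T → . Y Y Y], [T → . * * ;], [T → . ; * *]
  [T → . Y Y Y] has the dot before Y: add [Y → .]
No further items can be added.

I₀ = { [T → . * * ;], [T → . ; * *], [T → . Y Y Y], [T' → . T], [Y → .] }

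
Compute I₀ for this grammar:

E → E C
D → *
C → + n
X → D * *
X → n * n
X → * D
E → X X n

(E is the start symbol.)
{ [D → . *], [E → . E C], [E → . X X n], [E' → . E], [X → . * D], [X → . D * *], [X → . n * n] }

First, augment the grammar with E' → E
I₀ = CLOSURE({ [E' → . E] }):
  [E' → . E] has the dot before E: add [E → . E C], [E → . X X n]
  [E → . X X n] has the dot before X: add [X → . D * *], [X → . n * n], [X → . * D]
  [X → . D * *] has the dot before D: add [D → . *]
No further items can be added.

I₀ = { [D → . *], [E → . E C], [E → . X X n], [E' → . E], [X → . * D], [X → . D * *], [X → . n * n] }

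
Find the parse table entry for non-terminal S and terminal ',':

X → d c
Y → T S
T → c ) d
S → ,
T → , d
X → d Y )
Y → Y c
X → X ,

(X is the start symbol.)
S → ,

To find M[S, ','], we find productions for S where ',' is in the predict set (PREDICT(N → α) = (FIRST(α) \ {ε}) ∪ (FOLLOW(N) if α ⇒* ε)).

S → ,: PREDICT = { ',' }
  ',' is in predict set, so this production goes in M[S, ',']

M[S, ','] = S → ,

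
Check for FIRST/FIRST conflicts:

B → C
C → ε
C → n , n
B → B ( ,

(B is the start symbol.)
A FIRST/FIRST conflict occurs when two productions N → α and N → β for the same non-terminal have FIRST(α) ∩ FIRST(β) ≠ ∅ (with ε ∈ FIRST of a nullable right-hand side, so two nullable alternatives also conflict).

FIRST sets of the non-terminals at (or reachable through a nullable prefix from) the front of some alternative:
  FIRST(C) = { 'n', ε }
  FIRST(B) = { '(', 'n', ε }

Productions for B:
  B → C: FIRST = { 'n', ε }
  B → B ( ,: FIRST = { '(', 'n' }
Productions for C:
  C → ε: FIRST = { ε }
  C → n , n: FIRST = { 'n' }

Conflict for B: B → C and B → B ( ,
  Overlap: { 'n' }

Answer: Yes. B → C / B → B '(' ',' on { 'n' }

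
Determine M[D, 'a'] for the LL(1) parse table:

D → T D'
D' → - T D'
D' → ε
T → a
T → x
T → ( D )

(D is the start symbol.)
D → T D'

To find M[D, 'a'], we find productions for D where 'a' is in the predict set (PREDICT(N → α) = (FIRST(α) \ {ε}) ∪ (FOLLOW(N) if α ⇒* ε)).

Relevant sets:
  FIRST(T) = { '(', 'a', 'x' }

D → T D': PREDICT = { '(', 'a', 'x' }
  'a' is in predict set, so this production goes in M[D, 'a']

M[D, 'a'] = D → T D'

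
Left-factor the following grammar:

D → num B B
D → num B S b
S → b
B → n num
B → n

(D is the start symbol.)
Left-factoring transforms A → αβ₁ | αβ₂ into A → αA' and A' → β₁ | β₂
(α is the longest common prefix among the alternatives). Repeat until
no nonterminal has two alternatives with a common prefix.

Round 1: D has alternatives sharing prefix 'num B'. Introduce D': D → num B D'
  Add: D' → B
  Add: D' → S b

Round 2: B has alternatives sharing prefix 'n'. Introduce B': B → n B'
  Add: B' → num
  Add: B' → ε

No remaining common prefixes — done.

Resulting grammar:
D → num B D'
D' → B
D' → S b
S → b
B → n B'
B' → num
B' → ε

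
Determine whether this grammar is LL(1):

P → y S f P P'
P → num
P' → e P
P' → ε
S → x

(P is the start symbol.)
A grammar is LL(1) if for each non-terminal N with multiple productions, the predict sets of those productions are pairwise disjoint, where PREDICT(N → α) = (FIRST(α) \ {ε}) ∪ (FOLLOW(N) if α ⇒* ε).

Relevant sets:
  FOLLOW(P') = { $, 'e' }

For P:
  PREDICT(P → y S f P P') = { 'y' }
  PREDICT(P → num) = { 'num' }
For P':
  PREDICT(P' → e P) = { 'e' }
  PREDICT(P' → ε) = { $, 'e' }
S has a single production, so nothing to check there.

Conflict found: Predict set conflict for P': { 'e' }
The grammar is NOT LL(1).

Answer: No. Predict set conflict for P': { 'e' }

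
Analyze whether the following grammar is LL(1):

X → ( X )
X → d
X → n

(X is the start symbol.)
Yes, the grammar is LL(1).

For X:
  PREDICT(X → '(' X ')') = { '(' }
  PREDICT(X → d) = { 'd' }
  PREDICT(X → n) = { 'n' }

All predict sets are disjoint. The grammar IS LL(1).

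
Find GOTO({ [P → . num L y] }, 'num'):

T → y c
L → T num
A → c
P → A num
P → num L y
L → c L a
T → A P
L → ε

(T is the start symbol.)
GOTO(I, 'num') = CLOSURE({ [A → αX.β] : [A → α.Xβ] ∈ I, X = 'num' })

Items with dot before 'num', with the dot advanced:
  [P → . num L y] → [P → num . L y]
Closure of the advanced items:
  [P → num . L y] has the dot before L: add [L → . T num], [L → . c L a], [L → .]
  [L → . T num] has the dot before T: add [T → . y c], [T → . A P]
  [T → . A P] has the dot before A: add [A → . c]

GOTO = { [A → . c], [L → . T num], [L → . c L a], [L → .], [P → num . L y], [T → . A P], [T → . y c] }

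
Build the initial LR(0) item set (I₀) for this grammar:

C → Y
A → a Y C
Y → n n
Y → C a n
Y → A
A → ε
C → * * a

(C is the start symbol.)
First, augment the grammar with C' → C
I₀ = CLOSURE({ [C' → . C] }):
  [C' → . C] has the dot before C: add [C → . Y], [C → . * * a]
  [C → . Y] has the dot before Y: add [Y → . n n], [Y → . C a n], [Y → . A]
  [Y → . A] has the dot before A: add [A → . a Y C], [A → .]
No further items can be added.

I₀ = { [A → . a Y C], [A → .], [C → . * * a], [C → . Y], [C' → . C], [Y → . A], [Y → . C a n], [Y → . n n] }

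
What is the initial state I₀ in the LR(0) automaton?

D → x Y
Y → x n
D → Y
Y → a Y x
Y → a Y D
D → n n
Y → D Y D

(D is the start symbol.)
{ [D → . Y], [D → . n n], [D → . x Y], [D' → . D], [Y → . D Y D], [Y → . a Y D], [Y → . a Y x], [Y → . x n] }

First, augment the grammar with D' → D
I₀ = CLOSURE({ [D' → . D] }):
  [D' → . D] has the dot before D: add [D → . x Y], [D → . Y], [D → . n n]
  [D → . Y] has the dot before Y: add [Y → . x n], [Y → . a Y x], [Y → . a Y D], [Y → . D Y D]
No further items can be added.

I₀ = { [D → . Y], [D → . n n], [D → . x Y], [D' → . D], [Y → . D Y D], [Y → . a Y D], [Y → . a Y x], [Y → . x n] }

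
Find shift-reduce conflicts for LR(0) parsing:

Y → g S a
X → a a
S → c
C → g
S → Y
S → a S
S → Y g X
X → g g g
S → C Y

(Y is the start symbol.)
Yes — I5: [S → Y .] vs [S → Y . g X]; I8: [C → g .] vs [C → . g]

A shift-reduce conflict occurs when an LR(0) state has both:
  - a complete (reduce) item [A → α .] (dot at the end), and
  - a shift item [B → β . c γ] (dot before a terminal).

Augment with Y' → Y and build the canonical LR(0) collection (I0 = CLOSURE({[Y' → . Y]}), then GOTO on every symbol after a dot until no new states appear). It has 19 states:
  I0: { [Y → . g S a], [Y' → . Y] }  — shift
  I1: { [Y' → Y .] }  — accept
  I2: { [C → . g], [S → . C Y], [S → . Y g X], [S → . Y], [S → . a S], [S → . c], [Y → . g S a], [Y → g . S a] }  — shift
  I3: { [S → C . Y], [Y → . g S a] }  — shift
  I4: { [Y → g S . a] }  — shift
  I5: { [S → Y . g X], [S → Y .] }  — shift, reduce
  I6: { [C → . g], [S → . C Y], [S → . Y g X], [S → . Y], [S → . a S], [S → . c], [S → a . S], [Y → . g S a] }  — shift
  I7: { [S → c .] }  — reduce
  I8: { [C → . g], [C → g .], [S → . C Y], [S → . Y g X], [S → . Y], [S → . a S], [S → . c], [Y → . g S a], [Y → g . S a] }  — shift, reduce
  I9: { [S → a S .] }  — reduce
  I10: { [S → Y g . X], [X → . a a], [X → . g g g] }  — shift
  I11: { [S → Y g X .] }  — reduce
  I12: { [X → a . a] }  — shift
  I13: { [X → g . g g] }  — shift
  I14: { [X → g g . g] }  — shift
  I15: { [X → g g g .] }  — reduce
  I16: { [X → a a .] }  — reduce
  I17: { [Y → g S a .] }  — reduce
  I18: { [S → C Y .] }  — reduce

I5 contains reduce item [S → Y .] and shift item [S → Y . g X] — shift-reduce conflict.
I8 contains reduce item [C → g .] and shift items [C → . g], [S → . a S], [S → . c], [Y → . g S a] — shift-reduce conflict.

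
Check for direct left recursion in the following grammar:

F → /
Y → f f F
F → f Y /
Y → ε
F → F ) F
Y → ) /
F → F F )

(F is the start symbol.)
Direct left recursion occurs when N → N α for some non-terminal N (the right-hand side begins with the left-hand side itself).

F → /: starts with '/'
Y → f f F: starts with f
F → f Y /: starts with f
Y → ε: starts with ε
F → F ) F: LEFT RECURSIVE (starts with F)
Y → ) /: starts with ')'
F → F F ): LEFT RECURSIVE (starts with F)

The grammar has direct left recursion on: F.

Answer: Yes, F is left-recursive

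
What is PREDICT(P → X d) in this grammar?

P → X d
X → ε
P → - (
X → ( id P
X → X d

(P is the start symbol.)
{ '(', 'd' }

PREDICT(P → X d) = (FIRST(RHS) \ {ε}) ∪ (FOLLOW(P) if ε ∈ FIRST(RHS), i.e. RHS ⇒* ε)
FIRST(X) = { '(', 'd', ε }
FIRST(X d) = { '(', 'd' }
ε ∉ FIRST(X d), so FOLLOW(P) is not added.
PREDICT(P → X d) = { '(', 'd' }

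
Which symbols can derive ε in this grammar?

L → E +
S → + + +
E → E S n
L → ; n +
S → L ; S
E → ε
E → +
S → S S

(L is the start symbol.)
{ 'E' }

A non-terminal is nullable if it can derive ε (the empty string): either it has an ε-production, or it has a production whose right-hand side consists entirely of nullable non-terminals.

ε-productions: E → ε
So E is immediately nullable.
No further non-terminal can be added: every production for the remaining non-terminals contains a terminal or a non-nullable non-terminal.
Nullable = { 'E' }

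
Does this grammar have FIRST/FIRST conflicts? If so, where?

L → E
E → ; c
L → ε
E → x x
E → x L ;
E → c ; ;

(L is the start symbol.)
A FIRST/FIRST conflict occurs when two productions N → α and N → β for the same non-terminal have FIRST(α) ∩ FIRST(β) ≠ ∅ (with ε ∈ FIRST of a nullable right-hand side, so two nullable alternatives also conflict).

FIRST sets of the non-terminals at (or reachable through a nullable prefix from) the front of some alternative:
  FIRST(E) = { ';', 'c', 'x' }

Productions for L:
  L → E: FIRST = { ';', 'c', 'x' }
  L → ε: FIRST = { ε }
Productions for E:
  E → ; c: FIRST = { ';' }
  E → x x: FIRST = { 'x' }
  E → x L ;: FIRST = { 'x' }
  E → c ; ;: FIRST = { 'c' }

Conflict for E: E → x x and E → x L ;
  Overlap: { 'x' }

Answer: Yes. E → x x / E → x L ';' on { 'x' }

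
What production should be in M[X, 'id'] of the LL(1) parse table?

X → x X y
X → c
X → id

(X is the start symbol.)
X → id

To find M[X, 'id'], we find productions for X where 'id' is in the predict set (PREDICT(N → α) = (FIRST(α) \ {ε}) ∪ (FOLLOW(N) if α ⇒* ε)).

X → x X y: PREDICT = { 'x' }
X → c: PREDICT = { 'c' }
X → id: PREDICT = { 'id' }
  'id' is in predict set, so this production goes in M[X, 'id']

M[X, 'id'] = X → id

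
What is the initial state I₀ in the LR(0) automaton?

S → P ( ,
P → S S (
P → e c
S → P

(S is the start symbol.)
First, augment the grammar with S' → S
I₀ = CLOSURE({ [S' → . S] }):
  [S' → . S] has the dot before S: add [S → . P ( ,], [S → . P]
  [S → . P ( ,] has the dot before P: add [P → . S S (], [P → . e c]
No further items can be added.

I₀ = { [P → . S S (], [P → . e c], [S → . P ( ,], [S → . P], [S' → . S] }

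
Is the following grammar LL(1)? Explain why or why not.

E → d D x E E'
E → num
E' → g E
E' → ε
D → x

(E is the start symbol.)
No. Predict set conflict for E': { 'g' }

A grammar is LL(1) if for each non-terminal N with multiple productions, the predict sets of those productions are pairwise disjoint, where PREDICT(N → α) = (FIRST(α) \ {ε}) ∪ (FOLLOW(N) if α ⇒* ε).

Relevant sets:
  FOLLOW(E') = { $, 'g' }

For E:
  PREDICT(E → d D x E E') = { 'd' }
  PREDICT(E → num) = { 'num' }
For E':
  PREDICT(E' → g E) = { 'g' }
  PREDICT(E' → ε) = { $, 'g' }
D has a single production, so nothing to check there.

Conflict found: Predict set conflict for E': { 'g' }
The grammar is NOT LL(1).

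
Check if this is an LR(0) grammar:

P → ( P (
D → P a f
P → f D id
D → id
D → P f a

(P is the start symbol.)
A grammar is LR(0) if no state in the canonical LR(0) collection has:
  - both a shift item (dot before a terminal) and a complete item (shift-reduce conflict), or
  - two or more complete items (reduce-reduce conflict; the accept item [P' → P .] counts as a complete item here).

Augment with P' → P and build the canonical LR(0) collection (I0 = CLOSURE({[P' → . P]}), then GOTO on every symbol after a dot until no new states appear). It has 14 states:
  I0: { [P → . ( P (], [P → . f D id], [P' → . P] }  — shift
  I1: { [P → ( . P (], [P → . ( P (], [P → . f D id] }  — shift
  I2: { [P' → P .] }  — accept
  I3: { [D → . P a f], [D → . P f a], [D → . id], [P → . ( P (], [P → . f D id], [P → f . D id] }  — shift
  I4: { [P → f D . id] }  — shift
  I5: { [D → P . a f], [D → P . f a] }  — shift
  I6: { [D → id .] }  — reduce
  I7: { [D → P a . f] }  — shift
  I8: { [D → P f . a] }  — shift
  I9: { [D → P f a .] }  — reduce
  I10: { [D → P a f .] }  — reduce
  I11: { [P → f D id .] }  — reduce
  I12: { [P → ( P . (] }  — shift
  I13: { [P → ( P ( .] }  — reduce

Every state is either a pure shift/goto state or contains exactly one complete item and nothing to shift — no conflicts. The grammar is LR(0).

Answer: Yes, the grammar is LR(0)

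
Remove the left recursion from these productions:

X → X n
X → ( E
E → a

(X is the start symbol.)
X is directly left-recursive. The standard transformation for
  A → A α₁ | ... | A α_m | β₁ | ... | β_n
is
  A  → β₁ A' | ... | β_n A'
  A' → α₁ A' | ... | α_m A' | ε

X → ( E becomes X → ( E X'
X → X n becomes X' → n X'
Add X' → ε

Productions for other non-terminals are unchanged:
  E → a

Resulting grammar:
X → ( E X'
X' → n X'
X' → ε
E → a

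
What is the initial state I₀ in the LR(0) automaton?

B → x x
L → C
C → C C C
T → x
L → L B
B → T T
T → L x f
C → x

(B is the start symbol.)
{ [B → . T T], [B → . x x], [B' → . B], [C → . C C C], [C → . x], [L → . C], [L → . L B], [T → . L x f], [T → . x] }

First, augment the grammar with B' → B
I₀ = CLOSURE({ [B' → . B] }):
  [B' → . B] has the dot before B: add [B → . x x], [B → . T T]
  [B → . T T] has the dot before T: add [T → . x], [T → . L x f]
  [T → . L x f] has the dot before L: add [L → . C], [L → . L B]
  [L → . C] has the dot before C: add [C → . C C C], [C → . x]
No further items can be added.

I₀ = { [B → . T T], [B → . x x], [B' → . B], [C → . C C C], [C → . x], [L → . C], [L → . L B], [T → . L x f], [T → . x] }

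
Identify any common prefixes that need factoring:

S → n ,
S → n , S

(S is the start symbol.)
Yes, S has productions with common prefix 'n ,'

Left-factoring is needed when two productions for the same non-terminal
share a common prefix on the right-hand side.

Productions for S:
  S → n ,
  S → n , S

Found common prefix 'n ,' in productions for S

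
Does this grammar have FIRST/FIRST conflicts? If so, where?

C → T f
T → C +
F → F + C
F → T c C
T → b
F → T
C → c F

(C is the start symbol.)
Yes. C → T f / C → c F on { 'c' }; T → C '+' / T → b on { 'b' }; F → F '+' C / F → T c C on { 'b', 'c' }; F → F '+' C / F → T on { 'b', 'c' }; F → T c C / F → T on { 'b', 'c' }

A FIRST/FIRST conflict occurs when two productions N → α and N → β for the same non-terminal have FIRST(α) ∩ FIRST(β) ≠ ∅ (with ε ∈ FIRST of a nullable right-hand side, so two nullable alternatives also conflict).

FIRST sets of the non-terminals at (or reachable through a nullable prefix from) the front of some alternative:
  FIRST(T) = { 'b', 'c' }
  FIRST(C) = { 'b', 'c' }
  FIRST(F) = { 'b', 'c' }

Productions for C:
  C → T f: FIRST = { 'b', 'c' }
  C → c F: FIRST = { 'c' }
Productions for T:
  T → C +: FIRST = { 'b', 'c' }
  T → b: FIRST = { 'b' }
Productions for F:
  F → F + C: FIRST = { 'b', 'c' }
  F → T c C: FIRST = { 'b', 'c' }
  F → T: FIRST = { 'b', 'c' }

Conflict for C: C → T f and C → c F
  Overlap: { 'c' }
Conflict for T: T → C + and T → b
  Overlap: { 'b' }
Conflict for F: F → F + C and F → T c C
  Overlap: { 'b', 'c' }
Conflict for F: F → F + C and F → T
  Overlap: { 'b', 'c' }
Conflict for F: F → T c C and F → T
  Overlap: { 'b', 'c' }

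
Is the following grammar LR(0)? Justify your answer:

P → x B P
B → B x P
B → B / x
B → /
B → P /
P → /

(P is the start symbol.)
A grammar is LR(0) if no state in the canonical LR(0) collection has:
  - both a shift item (dot before a terminal) and a complete item (shift-reduce conflict), or
  - two or more complete items (reduce-reduce conflict; the accept item [P' → P .] counts as a complete item here).

Augment with P' → P and build the canonical LR(0) collection (I0 = CLOSURE({[P' → . P]}), then GOTO on every symbol after a dot until no new states appear). It has 13 states:
  I0: { [P → . /], [P → . x B P], [P' → . P] }  — shift
  I1: { [P → / .] }  — reduce
  I2: { [P' → P .] }  — accept
  I3: { [B → . /], [B → . B / x], [B → . B x P], [B → . P /], [P → . /], [P → . x B P], [P → x . B P] }  — shift
  I4: { [B → / .], [P → / .] }  — 2 reduces
  I5: { [B → B . / x], [B → B . x P], [P → . /], [P → . x B P], [P → x B . P] }  — shift
  I6: { [B → P . /] }  — shift
  I7: { [B → P / .] }  — reduce
  I8: { [B → B / . x], [P → / .] }  — shift, reduce
  I9: { [P → x B P .] }  — reduce
  I10: { [B → . /], [B → . B / x], [B → . B x P], [B → . P /], [B → B x . P], [P → . /], [P → . x B P], [P → x . B P] }  — shift
  I11: { [B → B x P .], [B → P . /] }  — shift, reduce
  I12: { [B → B / x .] }  — reduce

Conflict in state I4:
  Reduce-reduce conflict: [B → / .] and [P → / .]
So the grammar is NOT LR(0).

Answer: No. Reduce-reduce conflict: [B → / .] and [P → / .]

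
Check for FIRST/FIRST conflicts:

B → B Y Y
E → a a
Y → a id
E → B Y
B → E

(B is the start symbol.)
Yes. B → B Y Y / B → E on { 'a' }; E → a a / E → B Y on { 'a' }

A FIRST/FIRST conflict occurs when two productions N → α and N → β for the same non-terminal have FIRST(α) ∩ FIRST(β) ≠ ∅ (with ε ∈ FIRST of a nullable right-hand side, so two nullable alternatives also conflict).

FIRST sets of the non-terminals at (or reachable through a nullable prefix from) the front of some alternative:
  FIRST(B) = { 'a' }
  FIRST(E) = { 'a' }

Productions for B:
  B → B Y Y: FIRST = { 'a' }
  B → E: FIRST = { 'a' }
Productions for E:
  E → a a: FIRST = { 'a' }
  E → B Y: FIRST = { 'a' }
Y has only one production, so no FIRST/FIRST conflict is possible there.

Conflict for B: B → B Y Y and B → E
  Overlap: { 'a' }
Conflict for E: E → a a and E → B Y
  Overlap: { 'a' }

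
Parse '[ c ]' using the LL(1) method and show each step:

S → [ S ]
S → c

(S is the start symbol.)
Stack is shown with the top on the left.

Stack    Input    Action
------------------------
S $      [ c ] $  output S → [ S ]
[ S ] $  [ c ] $  match '['
S ] $    c ] $    output S → c
c ] $    c ] $    match 'c'
] $      ] $      match ']'
$        $        accept

The string is accepted.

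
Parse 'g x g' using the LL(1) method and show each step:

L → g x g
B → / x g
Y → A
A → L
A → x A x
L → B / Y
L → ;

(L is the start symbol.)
Stack is shown with the top on the left.

Stack    Input    Action
------------------------
L $      g x g $  output L → g x g
g x g $  g x g $  match 'g'
x g $    x g $    match 'x'
g $      g $      match 'g'
$        $        accept

The string is accepted.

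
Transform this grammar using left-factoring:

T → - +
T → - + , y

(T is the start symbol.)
T → - + T'
T' → ε
T' → , y

Left-factoring transforms A → αβ₁ | αβ₂ into A → αA' and A' → β₁ | β₂
(α is the longest common prefix among the alternatives). Repeat until
no nonterminal has two alternatives with a common prefix.

Round 1: T has alternatives sharing prefix '- +'. Introduce T': T → - + T'
  Add: T' → ε
  Add: T' → , y

No remaining common prefixes — done.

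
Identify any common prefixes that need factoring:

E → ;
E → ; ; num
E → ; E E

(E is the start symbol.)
Yes, E has productions with common prefix ';'

Left-factoring is needed when two productions for the same non-terminal
share a common prefix on the right-hand side.

Productions for E:
  E → ;
  E → ; ; num
  E → ; E E

Found common prefix ';' in productions for E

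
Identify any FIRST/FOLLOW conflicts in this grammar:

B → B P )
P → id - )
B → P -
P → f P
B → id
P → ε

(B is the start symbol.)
A FIRST/FOLLOW conflict occurs when a non-terminal N has a nullable alternative N → β (β ⇒* ε) and another alternative N → α with FIRST(α) ∩ FOLLOW(N) ≠ ∅: on such a lookahead the parser cannot decide between expanding α and letting N vanish via β.

Nullable non-terminals: P.

P: nullable alternative(s) P → ε; FOLLOW(P) = { ')', '-' }
  P → id - ): FIRST \ {ε} = { 'id' } — disjoint from FOLLOW(P)
  P → f P: FIRST \ {ε} = { 'f' } — disjoint from FOLLOW(P)
  P → ε: FIRST \ {ε} = { } — this is the only nullable alternative, skip

B has no nullable alternative, so no FIRST/FOLLOW check is needed there.

No FIRST/FOLLOW conflicts found.

Answer: No FIRST/FOLLOW conflicts.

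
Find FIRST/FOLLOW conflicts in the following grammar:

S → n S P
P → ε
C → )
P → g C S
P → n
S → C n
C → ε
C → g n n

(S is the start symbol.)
Yes. P → g C S with FOLLOW(P) on { 'g' }; P → n with FOLLOW(P) on { 'n' }; C → ')' with FOLLOW(C) on { ')' }; C → g n n with FOLLOW(C) on { 'g' }

A FIRST/FOLLOW conflict occurs when a non-terminal N has a nullable alternative N → β (β ⇒* ε) and another alternative N → α with FIRST(α) ∩ FOLLOW(N) ≠ ∅: on such a lookahead the parser cannot decide between expanding α and letting N vanish via β.

Nullable non-terminals: C, P.

C: nullable alternative(s) C → ε; FOLLOW(C) = { ')', 'g', 'n' }
  C → ): FIRST \ {ε} = { ')' } — overlaps FOLLOW(C) on { ')' }: CONFLICT
  C → ε: FIRST \ {ε} = { } — this is the only nullable alternative, skip
  C → g n n: FIRST \ {ε} = { 'g' } — overlaps FOLLOW(C) on { 'g' }: CONFLICT

P: nullable alternative(s) P → ε; FOLLOW(P) = { $, 'g', 'n' }
  P → ε: FIRST \ {ε} = { } — this is the only nullable alternative, skip
  P → g C S: FIRST \ {ε} = { 'g' } — overlaps FOLLOW(P) on { 'g' }: CONFLICT
  P → n: FIRST \ {ε} = { 'n' } — overlaps FOLLOW(P) on { 'n' }: CONFLICT

S has no nullable alternative, so no FIRST/FOLLOW check is needed there.

So the grammar has 4 FIRST/FOLLOW conflicts (marked CONFLICT above).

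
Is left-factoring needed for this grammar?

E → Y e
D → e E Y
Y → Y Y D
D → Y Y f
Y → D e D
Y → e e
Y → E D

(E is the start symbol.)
No, left-factoring is not needed

Left-factoring is needed when two productions for the same non-terminal
share a common prefix on the right-hand side.

Productions for D:
  D → e E Y
  D → Y Y f
Productions for Y:
  Y → Y Y D
  Y → D e D
  Y → e e
  Y → E D

No common prefixes found.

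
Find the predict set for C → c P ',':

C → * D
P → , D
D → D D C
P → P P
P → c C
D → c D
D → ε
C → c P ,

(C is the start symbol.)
{ 'c' }

PREDICT(C → c P ',') = (FIRST(RHS) \ {ε}) ∪ (FOLLOW(C) if ε ∈ FIRST(RHS), i.e. RHS ⇒* ε)
FIRST(c P ',') = { 'c' }
ε ∉ FIRST(c P ','), so FOLLOW(C) is not added.
PREDICT(C → c P ',') = { 'c' }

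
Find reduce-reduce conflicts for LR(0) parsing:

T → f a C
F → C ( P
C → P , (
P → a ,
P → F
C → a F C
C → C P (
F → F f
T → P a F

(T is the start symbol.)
A reduce-reduce conflict occurs when an LR(0) state has two complete items [A → α .] and [B → β .] — both call for a reduction, and with no lookahead the parser cannot choose between them.

Augment with T' → T and build the canonical LR(0) collection (I0 = CLOSURE({[T' → . T]}), then GOTO on every symbol after a dot until no new states appear). It has 22 states:
  I0: { [C → . C P (], [C → . P , (], [C → . a F C], [F → . C ( P], [F → . F f], [P → . F], [P → . a ,], [T → . P a F], [T → . f a C], [T' → . T] }  — shift
  I1: { [C → . C P (], [C → . P , (], [C → . a F C], [C → C . P (], [F → . C ( P], [F → . F f], [F → C . ( P], [P → . F], [P → . a ,] }  — shift
  I2: { [F → F . f], [P → F .] }  — shift, reduce
  I3: { [C → P . , (], [T → P . a F] }  — shift
  I4: { [T' → T .] }  — accept
  I5: { [C → . C P (], [C → . P , (], [C → . a F C], [C → a . F C], [F → . C ( P], [F → . F f], [P → . F], [P → . a ,], [P → a . ,] }  — shift
  I6: { [T → f . a C] }  — shift
  I7: { [C → . C P (], [C → . P , (], [C → . a F C], [F → . C ( P], [F → . F f], [P → . F], [P → . a ,], [T → f a . C] }  — shift
  I8: { [C → . C P (], [C → . P , (], [C → . a F C], [C → C . P (], [F → . C ( P], [F → . F f], [F → C . ( P], [P → . F], [P → . a ,], [T → f a C .] }  — shift, reduce
  I9: { [C → P . , (] }  — shift
  I10: { [C → P , . (] }  — shift
  I11: { [C → P , ( .] }  — reduce
  I12: { [C → . C P (], [C → . P , (], [C → . a F C], [F → . C ( P], [F → . F f], [F → C ( . P], [P → . F], [P → . a ,] }  — shift
  I13: { [C → C P . (], [C → P . , (] }  — shift
  I14: { [C → C P ( .] }  — reduce
  I15: { [C → P . , (], [F → C ( P .] }  — shift, reduce
  I16: { [P → a , .] }  — reduce
  I17: { [C → . C P (], [C → . P , (], [C → . a F C], [C → a F . C], [F → . C ( P], [F → . F f], [F → F . f], [P → . F], [P → . a ,], [P → F .] }  — shift, reduce
  I18: { [C → . C P (], [C → . P , (], [C → . a F C], [C → C . P (], [C → a F C .], [F → . C ( P], [F → . F f], [F → C . ( P], [P → . F], [P → . a ,] }  — shift, reduce
  I19: { [F → F f .] }  — reduce
  I20: { [C → . C P (], [C → . P , (], [C → . a F C], [F → . C ( P], [F → . F f], [P → . F], [P → . a ,], [T → P a . F] }  — shift
  I21: { [F → F . f], [P → F .], [T → P a F .] }  — shift, 2 reduces

I21 contains complete items [P → F .], [T → P a F .] — reduce-reduce conflict.

Answer: Yes — I21: [P → F .] vs [T → P a F .]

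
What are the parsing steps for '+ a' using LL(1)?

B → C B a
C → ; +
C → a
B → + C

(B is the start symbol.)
LL(1) parsing maintains a stack (initially the start symbol over $) and the input. At each step: if the stack top is a terminal, match it against the current input token; if it is a non-terminal N, replace it with the RHS of M[N, lookahead] (the unique production whose predict set contains the lookahead).

Stack is shown with the top on the left.

Stack  Input  Action
--------------------
B $    + a $  output B → + C
+ C $  + a $  match '+'
C $    a $    output C → a
a $    a $    match 'a'
$      $      accept

The string is accepted.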